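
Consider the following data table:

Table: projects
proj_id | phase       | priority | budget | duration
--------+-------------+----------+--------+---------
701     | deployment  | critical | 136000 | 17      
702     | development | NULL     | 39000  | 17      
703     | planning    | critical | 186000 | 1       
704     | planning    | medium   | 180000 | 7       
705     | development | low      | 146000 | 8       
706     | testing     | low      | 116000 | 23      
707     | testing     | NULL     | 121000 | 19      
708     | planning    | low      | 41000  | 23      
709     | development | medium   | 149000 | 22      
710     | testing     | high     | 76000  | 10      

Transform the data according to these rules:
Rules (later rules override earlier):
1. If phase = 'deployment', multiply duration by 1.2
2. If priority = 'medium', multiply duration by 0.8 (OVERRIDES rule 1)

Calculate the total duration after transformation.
144.6

Step 1: Rule 2 takes priority for records with priority = 'medium'
  - 2 records: 29 × 0.8 = 23.2
Step 2: Rule 1 applies to remaining records with phase = 'deployment'
  - 1 records: 17 × 1.2 = 20.4
Step 3: Other records unchanged: 101
Step 4: Final sum = 23.2 + 20.4 + 101 = 144.6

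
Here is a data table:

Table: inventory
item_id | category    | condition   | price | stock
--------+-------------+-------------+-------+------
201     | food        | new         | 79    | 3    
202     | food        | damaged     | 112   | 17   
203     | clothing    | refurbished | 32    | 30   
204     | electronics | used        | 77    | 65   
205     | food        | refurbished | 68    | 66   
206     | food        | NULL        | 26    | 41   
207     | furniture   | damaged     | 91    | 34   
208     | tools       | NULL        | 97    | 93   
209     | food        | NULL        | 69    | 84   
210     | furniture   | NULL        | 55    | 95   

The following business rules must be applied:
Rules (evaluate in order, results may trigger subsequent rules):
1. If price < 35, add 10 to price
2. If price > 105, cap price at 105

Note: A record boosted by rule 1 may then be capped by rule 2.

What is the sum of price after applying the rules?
719

Step 1: Apply rule 1 to records with price < 35
  - 2 records get bonus of 10
  - Of these, 0 records then exceed 105 and get capped
Step 2: Apply rule 2 to records with price > 105
  - 1 records (original) are capped
Step 3: Calculate final sum = 719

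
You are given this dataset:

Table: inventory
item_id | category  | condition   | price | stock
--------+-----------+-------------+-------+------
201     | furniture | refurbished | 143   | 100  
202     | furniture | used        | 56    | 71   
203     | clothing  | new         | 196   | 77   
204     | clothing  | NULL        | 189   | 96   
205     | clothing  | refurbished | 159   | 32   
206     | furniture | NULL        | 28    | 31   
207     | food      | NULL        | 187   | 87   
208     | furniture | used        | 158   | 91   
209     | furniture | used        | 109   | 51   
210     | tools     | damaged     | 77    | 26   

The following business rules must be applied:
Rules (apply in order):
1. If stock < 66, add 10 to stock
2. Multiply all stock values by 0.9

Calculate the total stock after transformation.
631.8

Step 1: Apply Rule 1 - Add 10 to records with stock < 66
  - 4 records affected: 140 + (4 × 10) = 180
  - Unaffected records: 522
  - Sum after Rule 1: 702
Step 2: Apply Rule 2 - Multiply all by 0.9
  - 702 × 0.9 = 631.8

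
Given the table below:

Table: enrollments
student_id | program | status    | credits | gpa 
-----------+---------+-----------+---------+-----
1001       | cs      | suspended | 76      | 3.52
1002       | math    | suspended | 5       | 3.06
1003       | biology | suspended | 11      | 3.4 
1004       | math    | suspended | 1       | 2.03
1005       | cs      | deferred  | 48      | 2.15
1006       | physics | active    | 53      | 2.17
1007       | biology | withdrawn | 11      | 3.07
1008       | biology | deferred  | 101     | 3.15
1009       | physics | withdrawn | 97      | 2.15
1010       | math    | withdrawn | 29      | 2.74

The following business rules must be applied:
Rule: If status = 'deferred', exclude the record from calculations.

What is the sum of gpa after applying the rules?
22.14

Step 1: Identify records where status = 'deferred'
Step 2: The excluded records sum to 5.3
Step 3: Original total gpa = 27.44
Step 4: Remaining total = 27.44 - 5.3 = 22.14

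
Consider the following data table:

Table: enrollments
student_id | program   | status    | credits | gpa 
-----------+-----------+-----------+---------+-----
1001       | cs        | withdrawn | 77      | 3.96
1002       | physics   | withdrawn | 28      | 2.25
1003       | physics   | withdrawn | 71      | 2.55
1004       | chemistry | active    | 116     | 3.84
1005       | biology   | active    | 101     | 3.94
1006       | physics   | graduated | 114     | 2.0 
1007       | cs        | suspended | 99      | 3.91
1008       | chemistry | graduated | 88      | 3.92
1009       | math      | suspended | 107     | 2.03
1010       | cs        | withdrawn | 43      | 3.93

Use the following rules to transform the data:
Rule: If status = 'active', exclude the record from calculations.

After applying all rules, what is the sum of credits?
627

Step 1: Identify records where status = 'active'
Step 2: The excluded records sum to 217
Step 3: Original total credits = 844
Step 4: Remaining total = 844 - 217 = 627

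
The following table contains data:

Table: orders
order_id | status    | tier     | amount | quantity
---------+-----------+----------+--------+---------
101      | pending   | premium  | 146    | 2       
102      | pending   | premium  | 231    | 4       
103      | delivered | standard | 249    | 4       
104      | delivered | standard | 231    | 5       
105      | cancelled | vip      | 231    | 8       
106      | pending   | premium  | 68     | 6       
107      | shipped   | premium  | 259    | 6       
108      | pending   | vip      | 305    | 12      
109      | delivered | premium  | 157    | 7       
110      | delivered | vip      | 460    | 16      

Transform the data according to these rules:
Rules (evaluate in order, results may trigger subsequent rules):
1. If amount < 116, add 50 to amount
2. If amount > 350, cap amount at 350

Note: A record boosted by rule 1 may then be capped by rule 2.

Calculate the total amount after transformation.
2277

Step 1: Apply rule 1 to records with amount < 116
  - 1 records get bonus of 50
  - Of these, 0 records then exceed 350 and get capped
Step 2: Apply rule 2 to records with amount > 350
  - 1 records (original) are capped
Step 3: Calculate final sum = 2277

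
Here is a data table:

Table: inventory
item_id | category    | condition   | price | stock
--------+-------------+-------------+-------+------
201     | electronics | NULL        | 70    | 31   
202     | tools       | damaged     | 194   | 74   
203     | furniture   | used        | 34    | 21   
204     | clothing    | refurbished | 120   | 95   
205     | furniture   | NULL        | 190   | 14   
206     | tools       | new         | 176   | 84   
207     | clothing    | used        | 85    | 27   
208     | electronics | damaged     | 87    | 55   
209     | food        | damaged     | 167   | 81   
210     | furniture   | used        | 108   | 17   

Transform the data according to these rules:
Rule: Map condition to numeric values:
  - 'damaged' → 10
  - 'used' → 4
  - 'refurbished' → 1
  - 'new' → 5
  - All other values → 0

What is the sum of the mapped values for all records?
48

Step 1: Apply mapping to each record
Step 2: Count by status:
  'damaged': 3 records × 10 = 30
  'used': 3 records × 4 = 12
  'refurbished': 1 records × 1 = 1
  'new': 1 records × 5 = 5
Step 3: Sum all mapped values = 48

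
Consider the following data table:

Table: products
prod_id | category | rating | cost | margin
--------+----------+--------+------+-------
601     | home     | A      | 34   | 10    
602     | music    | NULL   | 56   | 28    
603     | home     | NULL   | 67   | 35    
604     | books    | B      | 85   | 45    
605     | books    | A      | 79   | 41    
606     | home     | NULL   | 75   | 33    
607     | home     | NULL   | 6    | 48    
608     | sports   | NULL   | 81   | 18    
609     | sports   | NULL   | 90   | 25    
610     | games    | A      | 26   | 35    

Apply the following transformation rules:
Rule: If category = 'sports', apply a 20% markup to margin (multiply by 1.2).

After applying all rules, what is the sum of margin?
326.6

Step 1: Records with category = 'sports' have total margin = 43
Step 2: Apply multiplier: 43 × 1.2 = 51.6
Step 3: Other records total: 275
Step 4: Final sum = 51.6 + 275 = 326.6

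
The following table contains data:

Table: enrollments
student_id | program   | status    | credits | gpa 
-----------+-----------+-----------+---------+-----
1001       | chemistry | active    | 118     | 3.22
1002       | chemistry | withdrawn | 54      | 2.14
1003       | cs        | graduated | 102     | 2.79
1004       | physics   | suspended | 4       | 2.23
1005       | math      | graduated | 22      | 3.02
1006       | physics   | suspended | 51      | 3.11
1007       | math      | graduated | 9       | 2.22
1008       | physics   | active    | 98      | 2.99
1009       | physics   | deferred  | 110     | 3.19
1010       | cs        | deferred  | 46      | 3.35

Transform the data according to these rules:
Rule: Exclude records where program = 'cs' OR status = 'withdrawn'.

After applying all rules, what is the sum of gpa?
19.98

Step 1: Find records where program = 'cs' OR status = 'withdrawn'
Step 2: 3 records match, summing to 8.28
Step 3: Original sum: 28.26
Step 4: Remaining sum = 28.26 - 8.28 = 19.98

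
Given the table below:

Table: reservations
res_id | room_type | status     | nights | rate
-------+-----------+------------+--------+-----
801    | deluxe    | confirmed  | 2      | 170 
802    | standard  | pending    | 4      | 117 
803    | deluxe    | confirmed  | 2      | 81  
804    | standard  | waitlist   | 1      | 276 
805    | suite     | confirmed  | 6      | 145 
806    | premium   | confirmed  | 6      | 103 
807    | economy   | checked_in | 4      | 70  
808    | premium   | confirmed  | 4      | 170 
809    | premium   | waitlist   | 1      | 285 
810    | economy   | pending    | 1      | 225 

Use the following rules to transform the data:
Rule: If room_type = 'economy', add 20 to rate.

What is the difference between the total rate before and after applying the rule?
40

Step 1: Original sum of rate = 1642
Step 2: 2 records have room_type = 'economy'
Step 3: Each affected record changes by 20
Step 4: Total change = 2 × 20 = 40
Step 5: New sum = 1642 + 40 = 1682
Step 6: Difference = |1682 - 1642| = 40
        (Sum increased by 40)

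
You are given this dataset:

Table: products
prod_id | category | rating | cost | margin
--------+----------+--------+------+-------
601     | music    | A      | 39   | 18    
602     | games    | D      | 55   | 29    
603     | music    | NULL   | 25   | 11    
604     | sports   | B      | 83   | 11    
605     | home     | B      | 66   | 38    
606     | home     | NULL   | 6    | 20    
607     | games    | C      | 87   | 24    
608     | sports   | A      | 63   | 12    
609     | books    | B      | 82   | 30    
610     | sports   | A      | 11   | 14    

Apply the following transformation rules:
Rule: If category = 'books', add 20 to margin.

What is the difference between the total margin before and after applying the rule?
20

Step 1: Original sum of margin = 207
Step 2: 1 records have category = 'books'
Step 3: Each affected record changes by 20
Step 4: Total change = 1 × 20 = 20
Step 5: New sum = 207 + 20 = 227
Step 6: Difference = |227 - 207| = 20
        (Sum increased by 20)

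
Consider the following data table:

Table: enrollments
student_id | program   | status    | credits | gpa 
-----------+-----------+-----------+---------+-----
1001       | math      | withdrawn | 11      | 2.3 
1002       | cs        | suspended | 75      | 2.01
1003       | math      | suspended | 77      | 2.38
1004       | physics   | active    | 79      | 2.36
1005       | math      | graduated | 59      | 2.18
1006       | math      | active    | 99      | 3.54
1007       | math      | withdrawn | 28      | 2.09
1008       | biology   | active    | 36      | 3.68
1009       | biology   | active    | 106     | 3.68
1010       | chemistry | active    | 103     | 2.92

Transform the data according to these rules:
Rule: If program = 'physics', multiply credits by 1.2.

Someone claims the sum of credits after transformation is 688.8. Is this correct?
Yes, the result is correct.

Step 1: Calculate the correct sum after transformation
Step 2: Apply multiplier 1.2 to records where program = 'physics'
Step 3: Correct result = 688.8
Step 4: Claimed result = 688.8
Step 5: 688.8 = 688.8 ✓
Conclusion: The claimed result is correct.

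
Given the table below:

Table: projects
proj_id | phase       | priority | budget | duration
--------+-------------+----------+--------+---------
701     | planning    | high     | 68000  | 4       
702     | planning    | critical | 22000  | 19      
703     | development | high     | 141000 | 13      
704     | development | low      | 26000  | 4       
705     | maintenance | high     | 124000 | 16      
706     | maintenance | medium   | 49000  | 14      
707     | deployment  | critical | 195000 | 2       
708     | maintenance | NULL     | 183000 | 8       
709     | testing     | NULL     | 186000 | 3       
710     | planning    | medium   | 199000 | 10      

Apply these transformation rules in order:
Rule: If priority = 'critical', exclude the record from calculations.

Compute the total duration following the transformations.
72

Step 1: Identify records where priority = 'critical'
Step 2: The excluded records sum to 21
Step 3: Original total duration = 93
Step 4: Remaining total = 93 - 21 = 72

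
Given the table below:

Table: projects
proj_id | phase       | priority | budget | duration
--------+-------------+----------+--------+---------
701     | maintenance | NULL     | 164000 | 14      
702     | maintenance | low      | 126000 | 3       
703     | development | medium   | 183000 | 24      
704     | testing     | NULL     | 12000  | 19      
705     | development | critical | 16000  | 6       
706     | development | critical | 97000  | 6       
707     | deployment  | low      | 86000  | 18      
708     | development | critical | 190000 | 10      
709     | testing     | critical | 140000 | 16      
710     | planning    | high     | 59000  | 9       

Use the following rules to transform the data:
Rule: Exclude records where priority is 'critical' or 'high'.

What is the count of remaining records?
5

Step 1: Count records to exclude
  - 4 (critical) + 1 (high) = 5 records
Step 2: Total records: 10
Step 3: Remaining = 10 - 5 = 5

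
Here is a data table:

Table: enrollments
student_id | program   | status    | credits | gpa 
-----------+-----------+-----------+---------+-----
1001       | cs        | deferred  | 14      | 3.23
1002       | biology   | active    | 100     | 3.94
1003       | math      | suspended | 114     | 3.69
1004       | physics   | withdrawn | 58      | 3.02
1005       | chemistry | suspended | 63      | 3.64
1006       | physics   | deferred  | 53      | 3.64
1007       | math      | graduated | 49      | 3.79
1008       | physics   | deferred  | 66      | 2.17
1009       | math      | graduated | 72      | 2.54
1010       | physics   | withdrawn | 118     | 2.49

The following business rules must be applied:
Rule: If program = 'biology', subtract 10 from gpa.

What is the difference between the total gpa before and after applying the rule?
10.0

Step 1: Original sum of gpa = 32.15
Step 2: 1 records have program = 'biology'
Step 3: Each affected record changes by -10
Step 4: Total change = 1 × -10 = -10
Step 5: New sum = 32.15 + -10 = 22.15
Step 6: Difference = |22.15 - 32.15| = 10.0
        (Sum decreased by 10.0)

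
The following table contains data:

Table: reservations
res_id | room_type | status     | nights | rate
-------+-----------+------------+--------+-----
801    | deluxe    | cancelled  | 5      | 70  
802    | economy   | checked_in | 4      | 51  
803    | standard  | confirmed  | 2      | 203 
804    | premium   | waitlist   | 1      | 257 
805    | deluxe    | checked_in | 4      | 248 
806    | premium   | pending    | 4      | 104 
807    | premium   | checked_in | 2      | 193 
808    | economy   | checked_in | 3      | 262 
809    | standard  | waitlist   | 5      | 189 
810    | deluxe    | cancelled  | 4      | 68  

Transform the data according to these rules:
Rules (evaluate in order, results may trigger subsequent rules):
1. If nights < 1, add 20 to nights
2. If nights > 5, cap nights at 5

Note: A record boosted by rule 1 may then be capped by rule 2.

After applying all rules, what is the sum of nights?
34

Step 1: Apply rule 1 to records with nights < 1
  - 0 records get bonus of 20
  - Of these, 0 records then exceed 5 and get capped
Step 2: Apply rule 2 to records with nights > 5
  - 0 records (original) are capped
Step 3: Calculate final sum = 34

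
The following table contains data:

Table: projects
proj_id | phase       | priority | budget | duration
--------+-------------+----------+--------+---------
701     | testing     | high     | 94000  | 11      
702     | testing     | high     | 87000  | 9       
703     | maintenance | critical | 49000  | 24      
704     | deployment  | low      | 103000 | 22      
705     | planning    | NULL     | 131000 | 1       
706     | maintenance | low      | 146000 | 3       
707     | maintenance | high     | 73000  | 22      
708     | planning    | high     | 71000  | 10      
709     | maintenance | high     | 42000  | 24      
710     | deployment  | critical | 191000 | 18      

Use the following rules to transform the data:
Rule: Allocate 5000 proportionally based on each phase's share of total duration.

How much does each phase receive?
deployment: 1388.89, maintenance: 2534.72, planning: 381.94, testing: 694.44

Step 1: Calculate total duration = 144
Step 2: Calculate each phase's proportion:
  deployment: 40/144 = 27.78% → 1388.89
  maintenance: 73/144 = 50.69% → 2534.72
  planning: 11/144 = 7.64% → 381.94
  testing: 20/144 = 13.89% → 694.44
Step 3: Verify: sum of allocations ≈ 5000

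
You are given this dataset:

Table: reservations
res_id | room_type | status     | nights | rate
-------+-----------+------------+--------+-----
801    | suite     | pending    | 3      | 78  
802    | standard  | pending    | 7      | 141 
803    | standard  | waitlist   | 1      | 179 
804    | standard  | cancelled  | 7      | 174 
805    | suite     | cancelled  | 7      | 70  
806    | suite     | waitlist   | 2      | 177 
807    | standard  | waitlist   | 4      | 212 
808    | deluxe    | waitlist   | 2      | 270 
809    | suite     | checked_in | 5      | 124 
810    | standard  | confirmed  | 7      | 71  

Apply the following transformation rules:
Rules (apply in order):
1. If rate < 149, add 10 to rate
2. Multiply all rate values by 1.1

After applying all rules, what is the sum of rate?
1700.6

Step 1: Apply Rule 1 - Add 10 to records with rate < 149
  - 5 records affected: 484 + (5 × 10) = 534
  - Unaffected records: 1012
  - Sum after Rule 1: 1546
Step 2: Apply Rule 2 - Multiply all by 1.1
  - 1546 × 1.1 = 1700.6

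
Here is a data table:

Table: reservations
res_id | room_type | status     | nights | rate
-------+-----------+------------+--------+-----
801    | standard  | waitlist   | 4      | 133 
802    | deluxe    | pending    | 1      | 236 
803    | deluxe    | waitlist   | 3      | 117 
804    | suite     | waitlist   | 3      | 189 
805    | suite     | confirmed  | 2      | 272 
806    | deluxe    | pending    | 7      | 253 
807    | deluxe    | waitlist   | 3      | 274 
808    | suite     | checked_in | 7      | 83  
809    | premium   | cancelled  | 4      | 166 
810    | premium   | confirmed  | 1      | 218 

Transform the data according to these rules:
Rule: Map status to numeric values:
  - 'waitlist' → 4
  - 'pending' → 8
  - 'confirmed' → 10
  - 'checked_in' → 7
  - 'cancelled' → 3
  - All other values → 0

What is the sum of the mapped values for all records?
62

Step 1: Apply mapping to each record
Step 2: Count by status:
  'waitlist': 4 records × 4 = 16
  'pending': 2 records × 8 = 16
  'confirmed': 2 records × 10 = 20
  'checked_in': 1 records × 7 = 7
  'cancelled': 1 records × 3 = 3
Step 3: Sum all mapped values = 62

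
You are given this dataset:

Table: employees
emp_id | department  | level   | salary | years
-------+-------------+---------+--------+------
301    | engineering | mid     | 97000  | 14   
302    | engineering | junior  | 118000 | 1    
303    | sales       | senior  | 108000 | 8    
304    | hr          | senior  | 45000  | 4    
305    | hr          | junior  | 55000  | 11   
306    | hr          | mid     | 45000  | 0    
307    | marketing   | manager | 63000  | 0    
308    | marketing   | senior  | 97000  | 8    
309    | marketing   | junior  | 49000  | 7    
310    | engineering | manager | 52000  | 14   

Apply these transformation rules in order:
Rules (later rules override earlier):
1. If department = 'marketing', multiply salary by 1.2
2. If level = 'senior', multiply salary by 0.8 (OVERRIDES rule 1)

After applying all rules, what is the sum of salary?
701400.0

Step 1: Rule 2 takes priority for records with level = 'senior'
  - 3 records: 250000 × 0.8 = 200000.0
Step 2: Rule 1 applies to remaining records with department = 'marketing'
  - 2 records: 112000 × 1.2 = 134400.0
Step 3: Other records unchanged: 367000
Step 4: Final sum = 200000.0 + 134400.0 + 367000 = 701400.0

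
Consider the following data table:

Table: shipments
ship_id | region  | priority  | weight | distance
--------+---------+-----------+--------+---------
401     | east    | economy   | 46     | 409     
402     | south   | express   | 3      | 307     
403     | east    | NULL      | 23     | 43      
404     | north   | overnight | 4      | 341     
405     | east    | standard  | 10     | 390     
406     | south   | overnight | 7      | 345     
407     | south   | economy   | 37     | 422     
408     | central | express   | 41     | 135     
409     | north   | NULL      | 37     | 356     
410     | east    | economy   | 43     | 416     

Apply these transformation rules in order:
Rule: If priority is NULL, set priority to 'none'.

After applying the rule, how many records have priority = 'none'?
2

Step 1: Count records where priority IS NULL
Step 2: Found 2 records with NULL priority
Step 3: These records will have priority set to 'none'
Step 4: Records already having priority = 'none': 0
Step 5: Answer: 2 + 0 = 2 records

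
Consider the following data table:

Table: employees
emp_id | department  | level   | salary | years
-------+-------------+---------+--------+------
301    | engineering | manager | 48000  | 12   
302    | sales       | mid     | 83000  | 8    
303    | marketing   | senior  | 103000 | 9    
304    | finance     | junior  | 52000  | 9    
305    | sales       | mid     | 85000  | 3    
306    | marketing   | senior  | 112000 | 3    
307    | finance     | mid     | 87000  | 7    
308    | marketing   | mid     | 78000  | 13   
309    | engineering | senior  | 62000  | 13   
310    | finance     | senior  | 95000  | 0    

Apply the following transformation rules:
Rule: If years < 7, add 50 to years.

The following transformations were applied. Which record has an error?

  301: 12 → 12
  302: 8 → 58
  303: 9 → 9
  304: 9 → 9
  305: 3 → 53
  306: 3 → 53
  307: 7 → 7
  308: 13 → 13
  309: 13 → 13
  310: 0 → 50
Record 302 has an error. The correct transformed value should be 8, not 58.

Step 1: Check each record against the rule
Step 2: Record 302 has years = 8
Step 3: Since 8 >= 7, the bonus should not have been applied
Step 4: Correct value = 8, but claimed value = 58
Conclusion: Record 302 has the error.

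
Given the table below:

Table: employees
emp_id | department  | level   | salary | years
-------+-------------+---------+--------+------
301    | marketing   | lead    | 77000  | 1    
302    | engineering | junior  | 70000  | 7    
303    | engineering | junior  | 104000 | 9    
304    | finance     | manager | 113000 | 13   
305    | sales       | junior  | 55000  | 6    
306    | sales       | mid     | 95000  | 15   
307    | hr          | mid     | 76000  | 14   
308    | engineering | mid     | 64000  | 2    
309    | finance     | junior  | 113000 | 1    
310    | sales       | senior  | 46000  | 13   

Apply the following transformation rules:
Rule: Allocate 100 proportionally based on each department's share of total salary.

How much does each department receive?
engineering: 29.27, finance: 27.8, hr: 9.35, marketing: 9.47, sales: 24.11

Step 1: Calculate total salary = 813000
Step 2: Calculate each department's proportion:
  engineering: 238000/813000 = 29.27% → 29.27
  finance: 226000/813000 = 27.80% → 27.8
  hr: 76000/813000 = 9.35% → 9.35
  marketing: 77000/813000 = 9.47% → 9.47
  sales: 196000/813000 = 24.11% → 24.11
Step 3: Verify: sum of allocations ≈ 100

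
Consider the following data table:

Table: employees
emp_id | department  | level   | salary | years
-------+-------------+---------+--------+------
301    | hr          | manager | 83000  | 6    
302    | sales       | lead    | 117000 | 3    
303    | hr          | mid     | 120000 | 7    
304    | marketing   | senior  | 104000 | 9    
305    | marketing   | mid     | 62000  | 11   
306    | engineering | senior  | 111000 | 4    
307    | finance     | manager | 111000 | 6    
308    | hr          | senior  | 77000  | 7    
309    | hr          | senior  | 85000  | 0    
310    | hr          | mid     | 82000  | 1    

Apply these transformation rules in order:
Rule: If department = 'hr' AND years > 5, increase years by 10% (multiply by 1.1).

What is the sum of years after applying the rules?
56.0

Step 1: Find records where department = 'hr' AND years > 5
Step 2: 3 records match, summing to 20
Step 3: After multiplier: 20 × 1.1 = 22.0
Step 4: Unaffected records sum: 34
Step 5: Final sum = 22.0 + 34 = 56.0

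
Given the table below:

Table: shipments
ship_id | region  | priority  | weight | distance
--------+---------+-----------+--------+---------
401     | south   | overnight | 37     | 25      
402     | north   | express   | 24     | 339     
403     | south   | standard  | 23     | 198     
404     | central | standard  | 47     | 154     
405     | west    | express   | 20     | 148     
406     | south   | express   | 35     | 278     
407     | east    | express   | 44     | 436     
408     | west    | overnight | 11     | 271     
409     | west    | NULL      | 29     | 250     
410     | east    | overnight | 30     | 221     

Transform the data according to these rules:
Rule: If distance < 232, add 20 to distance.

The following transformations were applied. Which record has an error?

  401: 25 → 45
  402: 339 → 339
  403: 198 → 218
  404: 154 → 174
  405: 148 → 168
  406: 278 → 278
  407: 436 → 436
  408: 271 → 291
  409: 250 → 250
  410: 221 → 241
Record 408 has an error. The correct transformed value should be 271, not 291.

Step 1: Check each record against the rule
Step 2: Record 408 has distance = 271
Step 3: Since 271 >= 232, the bonus should not have been applied
Step 4: Correct value = 271, but claimed value = 291
Conclusion: Record 408 has the error.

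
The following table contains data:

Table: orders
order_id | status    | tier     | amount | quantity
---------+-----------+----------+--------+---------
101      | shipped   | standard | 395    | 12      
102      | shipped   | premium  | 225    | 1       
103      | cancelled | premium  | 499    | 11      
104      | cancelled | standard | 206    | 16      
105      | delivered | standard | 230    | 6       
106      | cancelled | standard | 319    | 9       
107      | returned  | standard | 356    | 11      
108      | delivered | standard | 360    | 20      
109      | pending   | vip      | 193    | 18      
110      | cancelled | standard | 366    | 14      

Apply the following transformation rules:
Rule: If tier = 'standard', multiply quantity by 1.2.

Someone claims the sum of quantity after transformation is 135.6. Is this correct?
Yes, the result is correct.

Step 1: Calculate the correct sum after transformation
Step 2: Apply multiplier 1.2 to records where tier = 'standard'
Step 3: Correct result = 135.6
Step 4: Claimed result = 135.6
Step 5: 135.6 = 135.6 ✓
Conclusion: The claimed result is correct.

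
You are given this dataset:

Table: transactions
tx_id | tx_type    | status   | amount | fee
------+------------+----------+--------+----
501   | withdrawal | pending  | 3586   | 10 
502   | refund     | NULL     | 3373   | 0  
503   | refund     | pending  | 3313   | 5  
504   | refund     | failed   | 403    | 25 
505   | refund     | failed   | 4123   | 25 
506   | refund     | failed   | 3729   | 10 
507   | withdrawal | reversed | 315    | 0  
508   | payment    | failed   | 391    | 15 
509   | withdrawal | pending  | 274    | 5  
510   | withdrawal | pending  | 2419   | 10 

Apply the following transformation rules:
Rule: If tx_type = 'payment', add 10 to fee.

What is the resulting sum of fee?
115

Step 1: Count records where tx_type = 'payment': 1
Step 2: Total bonus added: 1 × 10 = 10
Step 3: Original sum of fee: 105
Step 4: Final sum = 105 + 10 = 115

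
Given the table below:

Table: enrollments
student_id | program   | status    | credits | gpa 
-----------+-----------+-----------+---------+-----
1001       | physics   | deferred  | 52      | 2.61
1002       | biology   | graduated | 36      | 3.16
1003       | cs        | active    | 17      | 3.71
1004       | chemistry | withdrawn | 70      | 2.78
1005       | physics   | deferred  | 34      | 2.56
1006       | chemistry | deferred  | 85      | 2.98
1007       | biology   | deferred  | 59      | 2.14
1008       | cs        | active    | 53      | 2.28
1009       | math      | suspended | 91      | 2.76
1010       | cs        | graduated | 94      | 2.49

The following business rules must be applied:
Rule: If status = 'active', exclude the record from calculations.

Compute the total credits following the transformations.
521

Step 1: Identify records where status = 'active'
Step 2: The excluded records sum to 70
Step 3: Original total credits = 591
Step 4: Remaining total = 591 - 70 = 521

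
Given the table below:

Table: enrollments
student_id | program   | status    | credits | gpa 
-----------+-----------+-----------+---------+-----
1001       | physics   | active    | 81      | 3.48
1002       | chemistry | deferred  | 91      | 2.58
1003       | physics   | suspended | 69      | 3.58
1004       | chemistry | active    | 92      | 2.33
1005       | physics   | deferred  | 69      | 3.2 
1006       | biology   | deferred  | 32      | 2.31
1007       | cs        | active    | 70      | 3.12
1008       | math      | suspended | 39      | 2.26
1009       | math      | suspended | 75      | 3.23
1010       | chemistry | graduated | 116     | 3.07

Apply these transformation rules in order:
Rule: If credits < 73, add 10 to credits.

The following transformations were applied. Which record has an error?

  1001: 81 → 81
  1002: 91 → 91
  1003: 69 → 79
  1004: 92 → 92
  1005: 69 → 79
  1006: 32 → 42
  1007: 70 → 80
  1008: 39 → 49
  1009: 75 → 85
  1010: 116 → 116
Record 1009 has an error. The correct transformed value should be 75, not 85.

Step 1: Check each record against the rule
Step 2: Record 1009 has credits = 75
Step 3: Since 75 >= 73, the bonus should not have been applied
Step 4: Correct value = 75, but claimed value = 85
Conclusion: Record 1009 has the error.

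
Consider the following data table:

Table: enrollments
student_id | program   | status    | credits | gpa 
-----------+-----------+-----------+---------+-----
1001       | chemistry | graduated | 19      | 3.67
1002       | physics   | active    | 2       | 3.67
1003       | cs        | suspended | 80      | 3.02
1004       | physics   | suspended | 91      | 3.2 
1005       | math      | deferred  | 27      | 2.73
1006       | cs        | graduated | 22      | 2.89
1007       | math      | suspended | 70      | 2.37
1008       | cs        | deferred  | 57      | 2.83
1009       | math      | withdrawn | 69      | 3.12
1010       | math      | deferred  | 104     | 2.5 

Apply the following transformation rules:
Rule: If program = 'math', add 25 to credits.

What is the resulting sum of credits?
641

Step 1: Count records where program = 'math': 4
Step 2: Total bonus added: 4 × 25 = 100
Step 3: Original sum of credits: 541
Step 4: Final sum = 541 + 100 = 641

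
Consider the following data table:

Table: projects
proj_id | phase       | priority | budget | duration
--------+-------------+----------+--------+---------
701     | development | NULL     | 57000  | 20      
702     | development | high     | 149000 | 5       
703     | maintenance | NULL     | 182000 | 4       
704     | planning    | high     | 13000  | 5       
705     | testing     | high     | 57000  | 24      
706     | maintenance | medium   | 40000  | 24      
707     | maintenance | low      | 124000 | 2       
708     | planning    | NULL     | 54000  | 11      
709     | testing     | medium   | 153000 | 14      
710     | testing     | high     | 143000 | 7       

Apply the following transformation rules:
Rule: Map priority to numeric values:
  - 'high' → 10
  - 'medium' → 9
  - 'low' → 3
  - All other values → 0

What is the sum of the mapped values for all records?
61

Step 1: Apply mapping to each record
Step 2: Count by status:
  'high': 4 records × 10 = 40
  'medium': 2 records × 9 = 18
  'low': 1 records × 3 = 3
Step 3: Sum all mapped values = 61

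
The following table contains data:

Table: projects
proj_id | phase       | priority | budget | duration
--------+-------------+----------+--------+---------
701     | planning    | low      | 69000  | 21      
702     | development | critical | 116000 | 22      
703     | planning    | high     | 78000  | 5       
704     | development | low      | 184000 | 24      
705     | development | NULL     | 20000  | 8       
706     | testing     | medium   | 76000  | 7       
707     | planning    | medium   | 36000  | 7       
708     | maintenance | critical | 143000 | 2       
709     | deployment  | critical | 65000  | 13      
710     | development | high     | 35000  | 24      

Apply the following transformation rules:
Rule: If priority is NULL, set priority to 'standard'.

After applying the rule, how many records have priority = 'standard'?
1

Step 1: Count records where priority IS NULL
Step 2: Found 1 records with NULL priority
Step 3: These records will have priority set to 'standard'
Step 4: Records already having priority = 'standard': 0
Step 5: Answer: 1 + 0 = 1 records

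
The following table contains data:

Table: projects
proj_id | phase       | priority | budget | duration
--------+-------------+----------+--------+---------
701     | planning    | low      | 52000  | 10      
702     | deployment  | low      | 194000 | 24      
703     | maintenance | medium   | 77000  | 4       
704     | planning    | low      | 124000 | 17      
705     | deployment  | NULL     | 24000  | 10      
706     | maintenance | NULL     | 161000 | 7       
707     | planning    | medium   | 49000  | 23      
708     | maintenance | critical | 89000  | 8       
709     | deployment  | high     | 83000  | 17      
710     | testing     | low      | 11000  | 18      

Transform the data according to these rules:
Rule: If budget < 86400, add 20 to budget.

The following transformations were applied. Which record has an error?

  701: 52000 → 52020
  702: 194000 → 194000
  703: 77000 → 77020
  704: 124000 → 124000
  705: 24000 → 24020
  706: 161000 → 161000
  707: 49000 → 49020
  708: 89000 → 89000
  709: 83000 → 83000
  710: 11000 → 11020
Record 709 has an error. The correct transformed value should be 83020, not 83000.

Step 1: Check each record against the rule
Step 2: Record 709 has budget = 83000
Step 3: Since 83000 < 86400, the bonus should have been applied
Step 4: Correct value = 83020, but claimed value = 83000
Conclusion: Record 709 has the error.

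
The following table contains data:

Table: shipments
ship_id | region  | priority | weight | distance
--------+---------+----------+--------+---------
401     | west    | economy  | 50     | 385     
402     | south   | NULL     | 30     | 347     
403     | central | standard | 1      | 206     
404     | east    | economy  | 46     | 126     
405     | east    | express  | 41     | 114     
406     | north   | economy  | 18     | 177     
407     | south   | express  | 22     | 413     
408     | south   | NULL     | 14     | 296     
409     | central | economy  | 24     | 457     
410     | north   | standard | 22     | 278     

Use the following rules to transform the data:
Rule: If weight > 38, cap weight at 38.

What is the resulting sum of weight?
245

Step 1: 3 records have weight > 38
Step 2: These records originally summed to 137
Step 3: After capping: 3 × 38 = 114
Step 4: Unaffected records sum: 131
Step 5: Final sum = 114 + 131 = 245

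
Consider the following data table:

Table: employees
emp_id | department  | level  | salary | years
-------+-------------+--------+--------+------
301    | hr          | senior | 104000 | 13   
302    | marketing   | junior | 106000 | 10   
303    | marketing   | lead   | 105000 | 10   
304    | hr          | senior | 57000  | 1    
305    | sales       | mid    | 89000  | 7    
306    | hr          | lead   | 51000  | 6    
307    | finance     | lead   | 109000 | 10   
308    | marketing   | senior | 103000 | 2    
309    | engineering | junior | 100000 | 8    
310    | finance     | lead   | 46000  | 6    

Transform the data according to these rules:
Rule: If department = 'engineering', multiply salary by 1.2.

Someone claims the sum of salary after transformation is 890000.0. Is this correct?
Yes, the result is correct.

Step 1: Calculate the correct sum after transformation
Step 2: Apply multiplier 1.2 to records where department = 'engineering'
Step 3: Correct result = 890000.0
Step 4: Claimed result = 890000.0
Step 5: 890000.0 = 890000.0 ✓
Conclusion: The claimed result is correct.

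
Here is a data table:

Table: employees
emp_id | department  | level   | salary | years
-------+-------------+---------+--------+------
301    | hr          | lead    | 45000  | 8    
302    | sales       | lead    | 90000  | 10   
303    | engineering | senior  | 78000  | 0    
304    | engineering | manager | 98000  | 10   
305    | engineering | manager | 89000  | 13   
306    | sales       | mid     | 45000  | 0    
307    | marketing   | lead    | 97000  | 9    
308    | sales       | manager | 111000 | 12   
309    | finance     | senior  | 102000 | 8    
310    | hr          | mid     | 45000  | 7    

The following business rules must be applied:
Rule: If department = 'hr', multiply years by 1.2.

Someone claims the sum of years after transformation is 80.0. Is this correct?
Yes, the result is correct.

Step 1: Calculate the correct sum after transformation
Step 2: Apply multiplier 1.2 to records where department = 'hr'
Step 3: Correct result = 80.0
Step 4: Claimed result = 80.0
Step 5: 80.0 = 80.0 ✓
Conclusion: The claimed result is correct.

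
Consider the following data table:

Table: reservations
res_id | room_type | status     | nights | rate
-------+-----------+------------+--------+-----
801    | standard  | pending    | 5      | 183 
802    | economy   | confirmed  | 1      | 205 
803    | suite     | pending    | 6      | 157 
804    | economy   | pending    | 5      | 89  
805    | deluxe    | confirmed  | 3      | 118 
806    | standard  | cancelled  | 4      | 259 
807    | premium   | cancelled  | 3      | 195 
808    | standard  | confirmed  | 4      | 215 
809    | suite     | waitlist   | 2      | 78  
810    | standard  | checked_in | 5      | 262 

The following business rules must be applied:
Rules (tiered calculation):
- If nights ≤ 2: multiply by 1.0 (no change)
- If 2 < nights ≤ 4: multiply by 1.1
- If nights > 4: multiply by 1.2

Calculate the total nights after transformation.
43.6

Step 1: Tier 1 (nights ≤ 2): 2 records, sum = 3 × 1.0 = 3.0
Step 2: Tier 2 (2 < nights ≤ 4): 4 records, sum = 14 × 1.1 = 15.4
Step 3: Tier 3 (nights > 4): 4 records, sum = 21 × 1.2 = 25.2
Step 4: Final sum = 3.0 + 15.4 + 25.2 = 43.6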